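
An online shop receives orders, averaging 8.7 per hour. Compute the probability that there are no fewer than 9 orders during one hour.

0.5042

With mean μ = 8.7 per hour,
P(N ≥ 9) = 1 − P(N ≤ 8) = 1 − Σ_{j=0}^{8} e^(−μ) μ^j/j! ≈ 0.5042.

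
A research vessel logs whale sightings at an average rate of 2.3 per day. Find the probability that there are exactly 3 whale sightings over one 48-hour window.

Over the interval, μ = 2.3 × 2 = 4.6 (a 48-hour window = 2 days).
P(N = 3) = e^(−μ) μ^3/3! = e^(−4.6) · 4.6^3/6 ≈ 0.1631.

0.1631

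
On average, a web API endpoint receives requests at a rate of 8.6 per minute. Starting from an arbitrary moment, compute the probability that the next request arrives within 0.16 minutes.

0.7474

Inter-arrival times are exponential with rate λ = 8.6 per minute.
P(T ≤ 0.16) = 1 − e^(−λt) = 1 − e^(−8.6 × 0.16) = 1 − e^(−1.376) ≈ 0.7474.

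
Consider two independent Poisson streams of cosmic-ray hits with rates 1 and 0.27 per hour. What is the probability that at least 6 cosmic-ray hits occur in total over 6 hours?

0.7714

Independent Poisson processes superpose: combined rate λ = 1 + 0.27 = 1.27 per hour.
Over the interval, μ = 1.27 × 6 = 7.62 (6 hours).
P(N ≥ 6) = 1 − P(N ≤ 5) ≈ 0.7714.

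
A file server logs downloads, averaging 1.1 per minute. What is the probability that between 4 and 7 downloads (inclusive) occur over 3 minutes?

0.3999

Over the interval, μ = 1.1 × 3 = 3.3 (3 minutes).
P(4 ≤ N ≤ 7) = Σ_{j=4}^{7} e^(−3.3) · 3.3^j/j! ≈ 0.3999.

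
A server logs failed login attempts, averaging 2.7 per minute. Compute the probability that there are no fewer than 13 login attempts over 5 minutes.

Over the interval, μ = 2.7 × 5 = 13.5 (5 minutes).
P(N ≥ 13) = 1 − P(N ≤ 12) = 1 − Σ_{j=0}^{12} e^(−μ) μ^j/j! ≈ 0.5907.

0.5907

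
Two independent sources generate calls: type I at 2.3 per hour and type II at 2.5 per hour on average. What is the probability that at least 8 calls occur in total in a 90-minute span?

Independent Poisson processes superpose: combined rate λ = 2.3 + 2.5 = 4.8 per hour.
Over the interval, μ = 4.8 × 1.5 = 7.2 (a 90-minute span = 1.5 hours).
P(N ≥ 8) = 1 − P(N ≤ 7) ≈ 0.4311.

0.4311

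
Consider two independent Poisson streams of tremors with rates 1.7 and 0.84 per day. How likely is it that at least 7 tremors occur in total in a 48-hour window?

0.2496

Independent Poisson processes superpose: combined rate λ = 1.7 + 0.84 = 2.54 per day.
Over the interval, μ = 2.54 × 2 = 5.08 (a 48-hour window = 2 days).
P(N ≥ 7) = 1 − P(N ≤ 6) ≈ 0.2496.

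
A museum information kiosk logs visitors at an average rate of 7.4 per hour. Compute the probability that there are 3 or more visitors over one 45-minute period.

0.9147

Over the interval, μ = 7.4 × 0.75 = 5.55 (a 45-minute period = 0.75 hours).
P(N ≥ 3) = 1 − P(N ≤ 2) = 1 − Σ_{j=0}^{2} e^(−μ) μ^j/j! ≈ 0.9147.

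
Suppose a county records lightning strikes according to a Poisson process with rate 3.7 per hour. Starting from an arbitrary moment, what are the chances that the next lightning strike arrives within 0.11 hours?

0.3344

Inter-arrival times are exponential with rate λ = 3.7 per hour.
P(T ≤ 0.11) = 1 − e^(−λt) = 1 − e^(−3.7 × 0.11) = 1 − e^(−0.407) ≈ 0.3344.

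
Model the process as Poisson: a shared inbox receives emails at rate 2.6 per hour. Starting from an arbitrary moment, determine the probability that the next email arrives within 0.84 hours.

0.8874

Inter-arrival times are exponential with rate λ = 2.6 per hour.
P(T ≤ 0.84) = 1 − e^(−λt) = 1 − e^(−2.6 × 0.84) = 1 − e^(−2.184) ≈ 0.8874.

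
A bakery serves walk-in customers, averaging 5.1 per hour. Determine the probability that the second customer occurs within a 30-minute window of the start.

0.7228

Over the interval, μ = 5.1 × 0.5 = 2.55 (a 30-minute window = 0.5 hours).
The second arrival falls in the interval iff at least 2 events occur there: P(S_2 ≤ t) = P(N ≥ 2) = 1 − P(N ≤ 1) ≈ 0.7228.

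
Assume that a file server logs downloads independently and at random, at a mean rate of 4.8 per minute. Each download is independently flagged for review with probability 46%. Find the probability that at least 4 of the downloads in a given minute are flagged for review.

0.1822

Thinning: the downloads that are flagged for review themselves form a Poisson process with rate 0.46 × 4.8 = 2.208 per minute.
So μ = 2.208.
P(N ≥ 4) = 1 − P(N ≤ 3) ≈ 0.1822.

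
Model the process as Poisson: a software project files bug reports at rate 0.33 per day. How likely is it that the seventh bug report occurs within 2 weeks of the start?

Over the interval, μ = 0.33 × 14 = 4.62 (2 weeks = 14 days).
The seventh arrival falls in the interval iff at least 7 events occur there: P(S_7 ≤ t) = P(N ≥ 7) = 1 − P(N ≤ 6) ≈ 0.1846.

0.1846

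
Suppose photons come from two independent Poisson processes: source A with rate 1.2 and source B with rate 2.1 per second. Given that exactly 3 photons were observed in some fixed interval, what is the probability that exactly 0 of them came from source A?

Given the total, each event is independently from source A with probability p = λ_A/(λ_A+λ_B) = 1.2/3.3 ≈ 0.3636.
So K ~ Binomial(3, 1.2/3.3): P(K = 0) = C(3,0) · (1.2/3.3)^0 · (2.1/3.3)^3 ≈ 0.2577.

0.2577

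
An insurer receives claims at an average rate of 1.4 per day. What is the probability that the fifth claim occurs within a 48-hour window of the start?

Over the interval, μ = 1.4 × 2 = 2.8 (a 48-hour window = 2 days).
The fifth arrival falls in the interval iff at least 5 events occur there: P(S_5 ≤ t) = P(N ≥ 5) = 1 − P(N ≤ 4) ≈ 0.1523.

0.1523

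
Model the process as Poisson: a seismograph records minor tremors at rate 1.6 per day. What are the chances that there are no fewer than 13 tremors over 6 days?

0.1721

Over the interval, μ = 1.6 × 6 = 9.6 (6 days).
P(N ≥ 13) = 1 − P(N ≤ 12) = 1 − Σ_{j=0}^{12} e^(−μ) μ^j/j! ≈ 0.1721.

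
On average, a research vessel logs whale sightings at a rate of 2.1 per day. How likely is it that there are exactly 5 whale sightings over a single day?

With mean μ = 2.1 per day,
P(N = 5) = e^(−μ) μ^5/5! = e^(−2.1) · 2.1^5/120 ≈ 0.0417.

0.0417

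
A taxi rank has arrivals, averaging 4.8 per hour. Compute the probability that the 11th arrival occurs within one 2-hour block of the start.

Over the interval, μ = 4.8 × 2 = 9.6 (a 2-hour block = 2 hours).
The 11th arrival falls in the interval iff at least 11 events occur there: P(S_11 ≤ t) = P(N ≥ 11) = 1 − P(N ≤ 10) ≈ 0.3671.

0.3671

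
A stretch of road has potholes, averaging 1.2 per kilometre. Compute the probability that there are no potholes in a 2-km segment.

Over the interval, μ = 1.2 × 2 = 2.4 (a 2-km segment = 2 kilometres).
P(N = 0) = e^(−μ) μ^0/0! = e^(−2.4) · 2.4^0/1 ≈ 0.0907.

0.0907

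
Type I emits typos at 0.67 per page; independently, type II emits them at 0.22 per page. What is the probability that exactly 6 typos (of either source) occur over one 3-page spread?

0.0348

Independent Poisson processes superpose: combined rate λ = 0.67 + 0.22 = 0.89 per page.
Over the interval, μ = 0.89 × 3 = 2.67 (a 3-page spread = 3 pages).
P(N = 6) = e^(−2.67) · 2.67^6/6! ≈ 0.0348.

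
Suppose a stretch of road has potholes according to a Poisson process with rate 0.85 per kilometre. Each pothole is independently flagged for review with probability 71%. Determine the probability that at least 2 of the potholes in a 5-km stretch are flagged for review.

0.8035

Thinning: the potholes that are flagged for review themselves form a Poisson process with rate 0.71 × 0.85 = 0.6035 per kilometre.
Over the interval, μ = 0.6035 × 5 = 3.0175 (a 5-km stretch = 5 kilometres).
P(N ≥ 2) = 1 − P(N ≤ 1) ≈ 0.8035.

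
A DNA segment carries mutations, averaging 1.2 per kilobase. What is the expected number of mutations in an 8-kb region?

E[N] = λt = 1.2 × 8 = 9.6 (an 8-kb region = 8 kilobases).

9.6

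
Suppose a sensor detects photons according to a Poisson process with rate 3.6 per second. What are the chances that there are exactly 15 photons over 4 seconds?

0.1012

Over the interval, μ = 3.6 × 4 = 14.4 (4 seconds).
P(N = 15) = e^(−μ) μ^15/15! = e^(−14.4) · 14.4^15/1307674368000 ≈ 0.1012.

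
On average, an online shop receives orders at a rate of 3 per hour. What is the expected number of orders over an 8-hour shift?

E[N] = λt = 3 × 8 = 24 (an 8-hour shift = 8 hours).

24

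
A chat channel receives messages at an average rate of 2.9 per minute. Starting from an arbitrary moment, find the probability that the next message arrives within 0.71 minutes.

Inter-arrival times are exponential with rate λ = 2.9 per minute.
P(T ≤ 0.71) = 1 − e^(−λt) = 1 − e^(−2.9 × 0.71) = 1 − e^(−2.059) ≈ 0.8724.

0.8724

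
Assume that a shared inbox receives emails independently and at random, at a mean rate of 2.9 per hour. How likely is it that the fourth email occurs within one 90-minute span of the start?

Over the interval, μ = 2.9 × 1.5 = 4.35 (a 90-minute span = 1.5 hours).
The fourth arrival falls in the interval iff at least 4 events occur there: P(S_4 ≤ t) = P(N ≥ 4) = 1 − P(N ≤ 3) ≈ 0.6318.

0.6318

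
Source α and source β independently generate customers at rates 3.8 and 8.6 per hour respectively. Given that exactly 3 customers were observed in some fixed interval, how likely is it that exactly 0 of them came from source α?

0.3336

Given the total, each event is independently from source α with probability p = λ_α/(λ_α+λ_β) = 3.8/12.4 ≈ 0.3065.
So K ~ Binomial(3, 3.8/12.4): P(K = 0) = C(3,0) · (3.8/12.4)^0 · (8.6/12.4)^3 ≈ 0.3336.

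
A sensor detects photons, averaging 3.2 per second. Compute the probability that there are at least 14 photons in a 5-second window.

0.7255

Over the interval, μ = 3.2 × 5 = 16 (a 5-second window = 5 seconds).
P(N ≥ 14) = 1 − P(N ≤ 13) = 1 − Σ_{j=0}^{13} e^(−μ) μ^j/j! ≈ 0.7255.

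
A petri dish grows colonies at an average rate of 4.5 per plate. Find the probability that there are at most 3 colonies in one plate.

0.3423

With mean μ = 4.5 per plate,
P(N ≤ 3) = Σ_{j=0}^{3} e^(−μ) μ^j/j! ≈ 0.3423.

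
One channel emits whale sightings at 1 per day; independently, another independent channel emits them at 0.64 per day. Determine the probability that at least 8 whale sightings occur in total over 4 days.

Independent Poisson processes superpose: combined rate λ = 1 + 0.64 = 1.64 per day.
Over the interval, μ = 1.64 × 4 = 6.56 (4 days).
P(N ≥ 8) = 1 − P(N ≤ 7) ≈ 0.3360.

0.3360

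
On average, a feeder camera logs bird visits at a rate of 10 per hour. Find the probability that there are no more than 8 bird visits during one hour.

With mean μ = 10 per hour,
P(N ≤ 8) = Σ_{j=0}^{8} e^(−μ) μ^j/j! ≈ 0.3328.

0.3328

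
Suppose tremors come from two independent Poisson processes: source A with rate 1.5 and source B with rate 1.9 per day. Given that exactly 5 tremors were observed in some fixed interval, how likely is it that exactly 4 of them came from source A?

0.1059

Given the total, each event is independently from source A with probability p = λ_A/(λ_A+λ_B) = 1.5/3.4 ≈ 0.4412.
So K ~ Binomial(5, 1.5/3.4): P(K = 4) = C(5,4) · (1.5/3.4)^4 · (1.9/3.4)^1 ≈ 0.1059.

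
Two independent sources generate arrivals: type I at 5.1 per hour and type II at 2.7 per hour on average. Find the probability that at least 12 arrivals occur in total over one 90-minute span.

0.5037

Independent Poisson processes superpose: combined rate λ = 5.1 + 2.7 = 7.8 per hour.
Over the interval, μ = 7.8 × 1.5 = 11.7 (a 90-minute span = 1.5 hours).
P(N ≥ 12) = 1 − P(N ≤ 11) ≈ 0.5037.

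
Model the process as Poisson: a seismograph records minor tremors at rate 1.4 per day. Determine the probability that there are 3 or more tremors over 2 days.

Over the interval, μ = 1.4 × 2 = 2.8 (2 days).
P(N ≥ 3) = 1 − P(N ≤ 2) = 1 − Σ_{j=0}^{2} e^(−μ) μ^j/j! ≈ 0.5305.

0.5305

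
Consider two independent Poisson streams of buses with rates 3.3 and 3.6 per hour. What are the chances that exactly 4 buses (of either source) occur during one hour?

0.0952

Independent Poisson processes superpose: combined rate λ = 3.3 + 3.6 = 6.9 per hour.
So μ = 6.9.
P(N = 4) = e^(−6.9) · 6.9^4/4! ≈ 0.0952.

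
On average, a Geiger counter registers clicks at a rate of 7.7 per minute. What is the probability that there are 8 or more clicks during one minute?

0.5044

With mean μ = 7.7 per minute,
P(N ≥ 8) = 1 − P(N ≤ 7) = 1 − Σ_{j=0}^{7} e^(−μ) μ^j/j! ≈ 0.5044.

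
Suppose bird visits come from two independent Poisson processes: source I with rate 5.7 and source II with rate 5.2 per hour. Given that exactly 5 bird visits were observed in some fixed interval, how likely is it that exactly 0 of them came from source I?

0.0247

Given the total, each event is independently from source I with probability p = λ_I/(λ_I+λ_II) = 5.7/10.9 ≈ 0.5229.
So K ~ Binomial(5, 5.7/10.9): P(K = 0) = C(5,0) · (5.7/10.9)^0 · (5.2/10.9)^5 ≈ 0.0247.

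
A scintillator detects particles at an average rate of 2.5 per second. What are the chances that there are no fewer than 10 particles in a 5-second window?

Over the interval, μ = 2.5 × 5 = 12.5 (a 5-second window = 5 seconds).
P(N ≥ 10) = 1 − P(N ≤ 9) = 1 − Σ_{j=0}^{9} e^(−μ) μ^j/j! ≈ 0.7986.

0.7986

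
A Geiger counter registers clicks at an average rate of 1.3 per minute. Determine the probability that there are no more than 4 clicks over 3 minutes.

Over the interval, μ = 1.3 × 3 = 3.9 (3 minutes).
P(N ≤ 4) = Σ_{j=0}^{4} e^(−μ) μ^j/j! ≈ 0.6484.

0.6484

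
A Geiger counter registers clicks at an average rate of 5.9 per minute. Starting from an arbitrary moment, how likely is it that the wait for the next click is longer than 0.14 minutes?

The wait for the next event is exponential with rate λ = 5.9 per minute.
P(T > 0.14) = e^(−λt) = e^(−5.9 × 0.14) = e^(−0.826) ≈ 0.4378.

0.4378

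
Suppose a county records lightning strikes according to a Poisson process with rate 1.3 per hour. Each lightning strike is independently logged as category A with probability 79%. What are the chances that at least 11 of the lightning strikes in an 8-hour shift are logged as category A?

Thinning: the lightning strikes that are logged as category A themselves form a Poisson process with rate 0.79 × 1.3 = 1.027 per hour.
Over the interval, μ = 1.027 × 8 = 8.216 (an 8-hour shift = 8 hours).
P(N ≥ 11) = 1 − P(N ≤ 10) ≈ 0.2061.

0.2061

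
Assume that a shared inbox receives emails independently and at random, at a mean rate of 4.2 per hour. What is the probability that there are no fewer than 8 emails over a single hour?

0.0639

With mean μ = 4.2 per hour,
P(N ≥ 8) = 1 − P(N ≤ 7) = 1 − Σ_{j=0}^{7} e^(−μ) μ^j/j! ≈ 0.0639.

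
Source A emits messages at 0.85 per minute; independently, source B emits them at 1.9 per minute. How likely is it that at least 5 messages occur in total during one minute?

0.1446

Independent Poisson processes superpose: combined rate λ = 0.85 + 1.9 = 2.75 per minute.
So μ = 2.75.
P(N ≥ 5) = 1 − P(N ≤ 4) ≈ 0.1446.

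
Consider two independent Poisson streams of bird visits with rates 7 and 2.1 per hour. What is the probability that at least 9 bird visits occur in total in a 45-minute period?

Independent Poisson processes superpose: combined rate λ = 7 + 2.1 = 9.1 per hour.
Over the interval, μ = 9.1 × 0.75 = 6.825 (a 45-minute period = 0.75 hours).
P(N ≥ 9) = 1 − P(N ≤ 8) ≈ 0.2484.

0.2484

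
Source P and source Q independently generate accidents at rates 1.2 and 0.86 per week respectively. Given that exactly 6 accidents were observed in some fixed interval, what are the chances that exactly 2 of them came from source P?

Given the total, each event is independently from source P with probability p = λ_P/(λ_P+λ_Q) = 1.2/2.06 ≈ 0.5825.
So K ~ Binomial(6, 1.2/2.06): P(K = 2) = C(6,2) · (1.2/2.06)^2 · (0.86/2.06)^4 ≈ 0.1546.

0.1546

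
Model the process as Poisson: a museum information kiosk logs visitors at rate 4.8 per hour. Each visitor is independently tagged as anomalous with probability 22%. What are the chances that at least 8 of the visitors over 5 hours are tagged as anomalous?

Thinning: the visitors that are tagged as anomalous themselves form a Poisson process with rate 0.22 × 4.8 = 1.056 per hour.
Over the interval, μ = 1.056 × 5 = 5.28 (5 hours).
P(N ≥ 8) = 1 − P(N ≤ 7) ≈ 0.1642.

0.1642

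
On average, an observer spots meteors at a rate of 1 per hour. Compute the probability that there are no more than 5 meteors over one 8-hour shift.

0.1912

Over the interval, μ = 1 × 8 = 8 (an 8-hour shift = 8 hours).
P(N ≤ 5) = Σ_{j=0}^{5} e^(−μ) μ^j/j! ≈ 0.1912.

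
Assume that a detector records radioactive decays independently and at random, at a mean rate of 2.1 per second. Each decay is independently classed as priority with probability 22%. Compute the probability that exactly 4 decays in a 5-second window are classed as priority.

0.1178

Thinning: the decays that are classed as priority themselves form a Poisson process with rate 0.22 × 2.1 = 0.462 per second.
Over the interval, μ = 0.462 × 5 = 2.31 (a 5-second window = 5 seconds).
P(N = 4) = e^(−2.31) · 2.31^4/4! ≈ 0.1178.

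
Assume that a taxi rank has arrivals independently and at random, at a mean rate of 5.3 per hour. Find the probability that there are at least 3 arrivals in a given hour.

0.8984

With mean μ = 5.3 per hour,
P(N ≥ 3) = 1 − P(N ≤ 2) = 1 − Σ_{j=0}^{2} e^(−μ) μ^j/j! ≈ 0.8984.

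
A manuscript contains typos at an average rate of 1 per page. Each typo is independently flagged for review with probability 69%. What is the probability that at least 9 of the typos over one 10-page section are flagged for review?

Thinning: the typos that are flagged for review themselves form a Poisson process with rate 0.69 × 1 = 0.69 per page.
Over the interval, μ = 0.69 × 10 = 6.9 (a 10-page section = 10 pages).
P(N ≥ 9) = 1 − P(N ≤ 8) ≈ 0.2580.

0.2580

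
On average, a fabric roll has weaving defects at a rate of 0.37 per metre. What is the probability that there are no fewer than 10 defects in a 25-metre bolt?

0.4455

Over the interval, μ = 0.37 × 25 = 9.25 (a 25-metre bolt = 25 metres).
P(N ≥ 10) = 1 − P(N ≤ 9) = 1 − Σ_{j=0}^{9} e^(−μ) μ^j/j! ≈ 0.4455.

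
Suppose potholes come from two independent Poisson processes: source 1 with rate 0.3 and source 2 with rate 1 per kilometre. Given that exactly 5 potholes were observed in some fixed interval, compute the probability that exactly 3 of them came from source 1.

Given the total, each event is independently from source 1 with probability p = λ_1/(λ_1+λ_2) = 0.3/1.3 ≈ 0.2308.
So K ~ Binomial(5, 0.3/1.3): P(K = 3) = C(5,3) · (0.3/1.3)^3 · (1/1.3)^2 ≈ 0.0727.

0.0727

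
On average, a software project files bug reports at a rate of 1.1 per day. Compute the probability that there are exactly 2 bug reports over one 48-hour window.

Over the interval, μ = 1.1 × 2 = 2.2 (a 48-hour window = 2 days).
P(N = 2) = e^(−μ) μ^2/2! = e^(−2.2) · 2.2^2/2 ≈ 0.2681.

0.2681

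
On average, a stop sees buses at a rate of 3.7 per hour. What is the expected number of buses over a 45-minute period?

E[N] = λt = 3.7 × 0.75 = 2.775 (a 45-minute period = 0.75 hours).

2.775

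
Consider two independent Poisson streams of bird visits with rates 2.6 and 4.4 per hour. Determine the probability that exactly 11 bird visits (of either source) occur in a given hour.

Independent Poisson processes superpose: combined rate λ = 2.6 + 4.4 = 7 per hour.
So μ = 7.
P(N = 11) = e^(−7) · 7^11/11! ≈ 0.0452.

0.0452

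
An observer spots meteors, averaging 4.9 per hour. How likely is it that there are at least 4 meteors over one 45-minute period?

0.5006

Over the interval, μ = 4.9 × 0.75 = 3.675 (a 45-minute period = 0.75 hours).
P(N ≥ 4) = 1 − P(N ≤ 3) = 1 − Σ_{j=0}^{3} e^(−μ) μ^j/j! ≈ 0.5006.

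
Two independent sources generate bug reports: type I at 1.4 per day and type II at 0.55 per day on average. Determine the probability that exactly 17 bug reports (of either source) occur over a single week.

0.0658

Independent Poisson processes superpose: combined rate λ = 1.4 + 0.55 = 1.95 per day.
Over the interval, μ = 1.95 × 7 = 13.65 (a week = 7 days).
P(N = 17) = e^(−13.65) · 13.65^17/17! ≈ 0.0658.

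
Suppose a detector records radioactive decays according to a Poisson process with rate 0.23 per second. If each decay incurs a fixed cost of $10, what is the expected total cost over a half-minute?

$69

E[N] = 0.23 × 30 = 6.9 (a half-minute = 30 seconds); E[cost] = 6.9 × $10 = $69.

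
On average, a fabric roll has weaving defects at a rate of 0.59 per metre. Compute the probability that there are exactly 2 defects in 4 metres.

0.2629

Over the interval, μ = 0.59 × 4 = 2.36 (4 metres).
P(N = 2) = e^(−μ) μ^2/2! = e^(−2.36) · 2.36^2/2 ≈ 0.2629.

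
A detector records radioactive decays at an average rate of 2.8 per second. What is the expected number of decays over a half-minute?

E[N] = λt = 2.8 × 30 = 84 (a half-minute = 30 seconds).

84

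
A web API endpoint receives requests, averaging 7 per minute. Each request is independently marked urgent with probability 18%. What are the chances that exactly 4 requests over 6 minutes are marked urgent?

0.0709

Thinning: the requests that are marked urgent themselves form a Poisson process with rate 0.18 × 7 = 1.26 per minute.
Over the interval, μ = 1.26 × 6 = 7.56 (6 minutes).
P(N = 4) = e^(−7.56) · 7.56^4/4! ≈ 0.0709.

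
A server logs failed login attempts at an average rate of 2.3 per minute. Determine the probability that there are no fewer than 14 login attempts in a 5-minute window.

0.2670

Over the interval, μ = 2.3 × 5 = 11.5 (a 5-minute window = 5 minutes).
P(N ≥ 14) = 1 − P(N ≤ 13) = 1 − Σ_{j=0}^{13} e^(−μ) μ^j/j! ≈ 0.2670.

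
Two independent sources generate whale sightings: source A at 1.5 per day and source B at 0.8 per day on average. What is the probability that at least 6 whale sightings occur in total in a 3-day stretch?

Independent Poisson processes superpose: combined rate λ = 1.5 + 0.8 = 2.3 per day.
Over the interval, μ = 2.3 × 3 = 6.9 (a 3-day stretch = 3 days).
P(N ≥ 6) = 1 − P(N ≤ 5) ≈ 0.6863.

0.6863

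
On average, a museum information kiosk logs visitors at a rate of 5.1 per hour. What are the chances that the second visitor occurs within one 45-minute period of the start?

0.8947

Over the interval, μ = 5.1 × 0.75 = 3.825 (a 45-minute period = 0.75 hours).
The second arrival falls in the interval iff at least 2 events occur there: P(S_2 ≤ t) = P(N ≥ 2) = 1 − P(N ≤ 1) ≈ 0.8947.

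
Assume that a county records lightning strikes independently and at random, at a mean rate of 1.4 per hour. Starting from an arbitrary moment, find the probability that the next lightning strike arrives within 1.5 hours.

Inter-arrival times are exponential with rate λ = 1.4 per hour.
P(T ≤ 1.5) = 1 − e^(−λt) = 1 − e^(−1.4 × 1.5) = 1 − e^(−2.1) ≈ 0.8775.

0.8775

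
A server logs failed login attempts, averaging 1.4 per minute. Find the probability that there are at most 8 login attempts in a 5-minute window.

Over the interval, μ = 1.4 × 5 = 7 (a 5-minute window = 5 minutes).
P(N ≤ 8) = Σ_{j=0}^{8} e^(−μ) μ^j/j! ≈ 0.7291.

0.7291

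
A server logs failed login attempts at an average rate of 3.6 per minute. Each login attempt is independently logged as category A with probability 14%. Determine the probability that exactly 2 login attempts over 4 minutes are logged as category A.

Thinning: the login attempts that are logged as category A themselves form a Poisson process with rate 0.14 × 3.6 = 0.504 per minute.
Over the interval, μ = 0.504 × 4 = 2.016 (4 minutes).
P(N = 2) = e^(−2.016) · 2.016^2/2! ≈ 0.2707.

0.2707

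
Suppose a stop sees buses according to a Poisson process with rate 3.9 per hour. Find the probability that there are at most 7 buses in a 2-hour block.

Over the interval, μ = 3.9 × 2 = 7.8 (a 2-hour block = 2 hours).
P(N ≤ 7) = Σ_{j=0}^{7} e^(−μ) μ^j/j! ≈ 0.4812.

0.4812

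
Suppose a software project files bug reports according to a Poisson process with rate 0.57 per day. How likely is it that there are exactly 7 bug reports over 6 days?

0.0355

Over the interval, μ = 0.57 × 6 = 3.42 (6 days).
P(N = 7) = e^(−μ) μ^7/7! = e^(−3.42) · 3.42^7/5040 ≈ 0.0355.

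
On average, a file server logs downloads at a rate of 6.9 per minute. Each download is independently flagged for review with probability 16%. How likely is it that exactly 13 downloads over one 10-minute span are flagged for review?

Thinning: the downloads that are flagged for review themselves form a Poisson process with rate 0.16 × 6.9 = 1.104 per minute.
Over the interval, μ = 1.104 × 10 = 11.04 (a 10-minute span = 10 minutes).
P(N = 13) = e^(−11.04) · 11.04^13/13! ≈ 0.0933.

0.0933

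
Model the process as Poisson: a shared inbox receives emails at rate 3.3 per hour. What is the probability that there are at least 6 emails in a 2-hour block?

Over the interval, μ = 3.3 × 2 = 6.6 (a 2-hour block = 2 hours).
P(N ≥ 6) = 1 − P(N ≤ 5) = 1 − Σ_{j=0}^{5} e^(−μ) μ^j/j! ≈ 0.6453.

0.6453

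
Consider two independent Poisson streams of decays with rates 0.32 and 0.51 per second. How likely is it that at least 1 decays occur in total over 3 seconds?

0.9171

Independent Poisson processes superpose: combined rate λ = 0.32 + 0.51 = 0.83 per second.
Over the interval, μ = 0.83 × 3 = 2.49 (3 seconds).
P(N ≥ 1) = 1 − P(N ≤ 0) ≈ 0.9171.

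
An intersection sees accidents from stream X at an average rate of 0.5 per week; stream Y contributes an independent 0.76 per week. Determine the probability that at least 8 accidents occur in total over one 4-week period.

0.1376

Independent Poisson processes superpose: combined rate λ = 0.5 + 0.76 = 1.26 per week.
Over the interval, μ = 1.26 × 4 = 5.04 (a 4-week period = 4 weeks).
P(N ≥ 8) = 1 − P(N ≤ 7) ≈ 0.1376.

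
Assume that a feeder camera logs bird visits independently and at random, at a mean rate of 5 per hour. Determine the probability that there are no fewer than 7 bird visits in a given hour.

0.2378

With mean μ = 5 per hour,
P(N ≥ 7) = 1 − P(N ≤ 6) = 1 − Σ_{j=0}^{6} e^(−μ) μ^j/j! ≈ 0.2378.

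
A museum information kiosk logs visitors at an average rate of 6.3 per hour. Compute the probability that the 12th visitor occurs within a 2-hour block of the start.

Over the interval, μ = 6.3 × 2 = 12.6 (a 2-hour block = 2 hours).
The 12th arrival falls in the interval iff at least 12 events occur there: P(S_12 ≤ t) = P(N ≥ 12) = 1 − P(N ≤ 11) ≈ 0.6050.

0.6050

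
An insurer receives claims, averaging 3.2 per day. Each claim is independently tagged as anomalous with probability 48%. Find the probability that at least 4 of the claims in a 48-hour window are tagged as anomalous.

Thinning: the claims that are tagged as anomalous themselves form a Poisson process with rate 0.48 × 3.2 = 1.536 per day.
Over the interval, μ = 1.536 × 2 = 3.072 (a 48-hour window = 2 days).
P(N ≥ 4) = 1 − P(N ≤ 3) ≈ 0.3689.

0.3689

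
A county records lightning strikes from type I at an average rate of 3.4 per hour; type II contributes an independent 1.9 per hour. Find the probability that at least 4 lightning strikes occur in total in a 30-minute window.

Independent Poisson processes superpose: combined rate λ = 3.4 + 1.9 = 5.3 per hour.
Over the interval, μ = 5.3 × 0.5 = 2.65 (a 30-minute window = 0.5 hours).
P(N ≥ 4) = 1 − P(N ≤ 3) ≈ 0.2749.

0.2749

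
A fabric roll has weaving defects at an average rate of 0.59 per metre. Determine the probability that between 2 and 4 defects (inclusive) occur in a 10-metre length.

0.2798

Over the interval, μ = 0.59 × 10 = 5.9 (a 10-metre length = 10 metres).
P(2 ≤ N ≤ 4) = Σ_{j=2}^{4} e^(−5.9) · 5.9^j/j! ≈ 0.2798.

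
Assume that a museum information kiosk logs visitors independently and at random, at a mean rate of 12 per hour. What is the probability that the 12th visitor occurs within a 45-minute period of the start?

0.1970

Over the interval, μ = 12 × 0.75 = 9 (a 45-minute period = 0.75 hours).
The 12th arrival falls in the interval iff at least 12 events occur there: P(S_12 ≤ t) = P(N ≥ 12) = 1 − P(N ≤ 11) ≈ 0.1970.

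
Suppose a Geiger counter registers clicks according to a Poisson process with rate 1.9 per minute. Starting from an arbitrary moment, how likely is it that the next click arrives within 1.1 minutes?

0.8763

Inter-arrival times are exponential with rate λ = 1.9 per minute.
P(T ≤ 1.1) = 1 − e^(−λt) = 1 − e^(−1.9 × 1.1) = 1 − e^(−2.09) ≈ 0.8763.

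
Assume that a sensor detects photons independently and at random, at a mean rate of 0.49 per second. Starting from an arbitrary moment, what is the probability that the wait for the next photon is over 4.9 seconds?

The wait for the next event is exponential with rate λ = 0.49 per second.
P(T > 4.9) = e^(−λt) = e^(−0.49 × 4.9) = e^(−2.401) ≈ 0.0906.

0.0906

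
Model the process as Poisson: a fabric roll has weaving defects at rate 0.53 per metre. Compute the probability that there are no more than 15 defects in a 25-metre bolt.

Over the interval, μ = 0.53 × 25 = 13.25 (a 25-metre bolt = 25 metres).
P(N ≤ 15) = Σ_{j=0}^{15} e^(−μ) μ^j/j! ≈ 0.7411.

0.7411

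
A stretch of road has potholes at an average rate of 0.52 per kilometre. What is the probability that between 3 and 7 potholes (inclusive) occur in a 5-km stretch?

0.4762

Over the interval, μ = 0.52 × 5 = 2.6 (a 5-km stretch = 5 kilometres).
P(3 ≤ N ≤ 7) = Σ_{j=3}^{7} e^(−2.6) · 2.6^j/j! ≈ 0.4762.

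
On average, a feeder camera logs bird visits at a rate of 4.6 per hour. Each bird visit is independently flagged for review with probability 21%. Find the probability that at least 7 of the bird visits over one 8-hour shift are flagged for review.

0.6523

Thinning: the bird visits that are flagged for review themselves form a Poisson process with rate 0.21 × 4.6 = 0.966 per hour.
Over the interval, μ = 0.966 × 8 = 7.728 (an 8-hour shift = 8 hours).
P(N ≥ 7) = 1 − P(N ≤ 6) ≈ 0.6523.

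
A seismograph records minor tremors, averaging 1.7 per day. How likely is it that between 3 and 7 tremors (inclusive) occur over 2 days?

0.6372

Over the interval, μ = 1.7 × 2 = 3.4 (2 days).
P(3 ≤ N ≤ 7) = Σ_{j=3}^{7} e^(−3.4) · 3.4^j/j! ≈ 0.6372.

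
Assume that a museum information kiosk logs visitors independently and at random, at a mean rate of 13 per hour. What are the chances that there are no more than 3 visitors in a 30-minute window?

Over the interval, μ = 13 × 0.5 = 6.5 (a 30-minute window = 0.5 hours).
P(N ≤ 3) = Σ_{j=0}^{3} e^(−μ) μ^j/j! ≈ 0.1118.

0.1118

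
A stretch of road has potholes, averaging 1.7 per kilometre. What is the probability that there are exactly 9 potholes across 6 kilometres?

Over the interval, μ = 1.7 × 6 = 10.2 (6 kilometres).
P(N = 9) = e^(−μ) μ^9/9! = e^(−10.2) · 10.2^9/362880 ≈ 0.1224.

0.1224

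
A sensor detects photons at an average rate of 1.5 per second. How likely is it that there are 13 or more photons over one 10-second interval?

Over the interval, μ = 1.5 × 10 = 15 (a 10-second interval = 10 seconds).
P(N ≥ 13) = 1 − P(N ≤ 12) = 1 − Σ_{j=0}^{12} e^(−μ) μ^j/j! ≈ 0.7324.

0.7324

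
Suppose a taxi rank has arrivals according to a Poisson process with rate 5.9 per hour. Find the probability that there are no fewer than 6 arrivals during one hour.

With mean μ = 5.9 per hour,
P(N ≥ 6) = 1 − P(N ≤ 5) = 1 − Σ_{j=0}^{5} e^(−μ) μ^j/j! ≈ 0.5381.

0.5381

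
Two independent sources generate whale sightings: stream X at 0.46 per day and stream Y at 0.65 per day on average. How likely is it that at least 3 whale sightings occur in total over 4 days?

Independent Poisson processes superpose: combined rate λ = 0.46 + 0.65 = 1.11 per day.
Over the interval, μ = 1.11 × 4 = 4.44 (4 days).
P(N ≥ 3) = 1 − P(N ≤ 2) ≈ 0.8196.

0.8196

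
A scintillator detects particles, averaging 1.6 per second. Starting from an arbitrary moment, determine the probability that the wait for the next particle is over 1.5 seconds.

0.0907

The wait for the next event is exponential with rate λ = 1.6 per second.
P(T > 1.5) = e^(−λt) = e^(−1.6 × 1.5) = e^(−2.4) ≈ 0.0907.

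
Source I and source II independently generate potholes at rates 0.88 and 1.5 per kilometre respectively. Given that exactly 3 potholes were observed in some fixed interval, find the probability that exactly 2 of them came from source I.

Given the total, each event is independently from source I with probability p = λ_I/(λ_I+λ_II) = 0.88/2.38 ≈ 0.3697.
So K ~ Binomial(3, 0.88/2.38): P(K = 2) = C(3,2) · (0.88/2.38)^2 · (1.5/2.38)^1 ≈ 0.2585.

0.2585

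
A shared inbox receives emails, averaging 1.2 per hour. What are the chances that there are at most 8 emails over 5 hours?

0.8472

Over the interval, μ = 1.2 × 5 = 6 (5 hours).
P(N ≤ 8) = Σ_{j=0}^{8} e^(−μ) μ^j/j! ≈ 0.8472.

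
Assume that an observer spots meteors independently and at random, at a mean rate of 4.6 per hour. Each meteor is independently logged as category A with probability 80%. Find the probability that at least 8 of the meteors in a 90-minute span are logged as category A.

Thinning: the meteors that are logged as category A themselves form a Poisson process with rate 0.8 × 4.6 = 3.68 per hour.
Over the interval, μ = 3.68 × 1.5 = 5.52 (a 90-minute span = 1.5 hours).
P(N ≥ 8) = 1 − P(N ≤ 7) ≈ 0.1930.

0.1930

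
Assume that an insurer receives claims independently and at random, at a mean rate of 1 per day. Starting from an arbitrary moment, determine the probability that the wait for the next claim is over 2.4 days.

0.0907

The wait for the next event is exponential with rate λ = 1 per day.
P(T > 2.4) = e^(−λt) = e^(−1 × 2.4) = e^(−2.4) ≈ 0.0907.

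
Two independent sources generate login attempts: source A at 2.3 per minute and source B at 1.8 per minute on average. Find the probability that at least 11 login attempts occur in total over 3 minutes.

Independent Poisson processes superpose: combined rate λ = 2.3 + 1.8 = 4.1 per minute.
Over the interval, μ = 4.1 × 3 = 12.3 (3 minutes).
P(N ≥ 11) = 1 − P(N ≤ 10) ≈ 0.6834.

0.6834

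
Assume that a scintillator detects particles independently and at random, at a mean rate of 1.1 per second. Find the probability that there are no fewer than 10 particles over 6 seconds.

Over the interval, μ = 1.1 × 6 = 6.6 (6 seconds).
P(N ≥ 10) = 1 − P(N ≤ 9) = 1 − Σ_{j=0}^{9} e^(−μ) μ^j/j! ≈ 0.1314.

0.1314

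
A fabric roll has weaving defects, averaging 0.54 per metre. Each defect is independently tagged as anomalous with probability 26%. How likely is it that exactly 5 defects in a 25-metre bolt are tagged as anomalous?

Thinning: the defects that are tagged as anomalous themselves form a Poisson process with rate 0.26 × 0.54 = 0.1404 per metre.
Over the interval, μ = 0.1404 × 25 = 3.51 (a 25-metre bolt = 25 metres).
P(N = 5) = e^(−3.51) · 3.51^5/5! ≈ 0.1327.

0.1327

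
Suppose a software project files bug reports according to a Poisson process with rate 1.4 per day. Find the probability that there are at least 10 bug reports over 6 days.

0.3341

Over the interval, μ = 1.4 × 6 = 8.4 (6 days).
P(N ≥ 10) = 1 − P(N ≤ 9) = 1 − Σ_{j=0}^{9} e^(−μ) μ^j/j! ≈ 0.3341.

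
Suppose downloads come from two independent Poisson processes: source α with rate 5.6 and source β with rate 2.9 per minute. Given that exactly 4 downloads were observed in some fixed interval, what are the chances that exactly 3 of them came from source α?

Given the total, each event is independently from source α with probability p = λ_α/(λ_α+λ_β) = 5.6/8.5 ≈ 0.6588.
So K ~ Binomial(4, 5.6/8.5): P(K = 3) = C(4,3) · (5.6/8.5)^3 · (2.9/8.5)^1 ≈ 0.3903.

0.3903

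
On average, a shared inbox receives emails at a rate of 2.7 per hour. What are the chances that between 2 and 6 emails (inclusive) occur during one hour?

0.7308

With mean μ = 2.7 per hour,
P(2 ≤ N ≤ 6) = Σ_{j=2}^{6} e^(−2.7) · 2.7^j/j! ≈ 0.7308.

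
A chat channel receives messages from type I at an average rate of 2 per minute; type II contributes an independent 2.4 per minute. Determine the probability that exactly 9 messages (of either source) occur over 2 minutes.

0.1315

Independent Poisson processes superpose: combined rate λ = 2 + 2.4 = 4.4 per minute.
Over the interval, μ = 4.4 × 2 = 8.8 (2 minutes).
P(N = 9) = e^(−8.8) · 8.8^9/9! ≈ 0.1315.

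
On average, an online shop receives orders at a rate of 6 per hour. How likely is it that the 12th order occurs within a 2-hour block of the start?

Over the interval, μ = 6 × 2 = 12 (a 2-hour block = 2 hours).
The 12th arrival falls in the interval iff at least 12 events occur there: P(S_12 ≤ t) = P(N ≥ 12) = 1 − P(N ≤ 11) ≈ 0.5384.

0.5384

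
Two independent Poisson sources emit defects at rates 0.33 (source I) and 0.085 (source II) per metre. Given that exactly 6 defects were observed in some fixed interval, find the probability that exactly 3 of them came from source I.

0.0864

Given the total, each event is independently from source I with probability p = λ_I/(λ_I+λ_II) = 0.33/0.415 ≈ 0.7952.
So K ~ Binomial(6, 0.33/0.415): P(K = 3) = C(6,3) · (0.33/0.415)^3 · (0.085/0.415)^3 ≈ 0.0864.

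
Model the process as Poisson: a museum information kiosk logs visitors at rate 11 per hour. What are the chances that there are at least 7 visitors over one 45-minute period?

0.7162

Over the interval, μ = 11 × 0.75 = 8.25 (a 45-minute period = 0.75 hours).
P(N ≥ 7) = 1 − P(N ≤ 6) = 1 − Σ_{j=0}^{6} e^(−μ) μ^j/j! ≈ 0.7162.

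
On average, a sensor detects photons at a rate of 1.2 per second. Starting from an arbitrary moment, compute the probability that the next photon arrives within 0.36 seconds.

0.3508

Inter-arrival times are exponential with rate λ = 1.2 per second.
P(T ≤ 0.36) = 1 − e^(−λt) = 1 − e^(−1.2 × 0.36) = 1 − e^(−0.432) ≈ 0.3508.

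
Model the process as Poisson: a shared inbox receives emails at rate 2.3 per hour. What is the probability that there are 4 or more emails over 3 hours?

0.9129

Over the interval, μ = 2.3 × 3 = 6.9 (3 hours).
P(N ≥ 4) = 1 − P(N ≤ 3) = 1 − Σ_{j=0}^{3} e^(−μ) μ^j/j! ≈ 0.9129.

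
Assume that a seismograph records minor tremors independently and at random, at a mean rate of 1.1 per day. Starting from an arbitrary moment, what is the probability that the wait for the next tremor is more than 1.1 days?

The wait for the next event is exponential with rate λ = 1.1 per day.
P(T > 1.1) = e^(−λt) = e^(−1.1 × 1.1) = e^(−1.21) ≈ 0.2982.

0.2982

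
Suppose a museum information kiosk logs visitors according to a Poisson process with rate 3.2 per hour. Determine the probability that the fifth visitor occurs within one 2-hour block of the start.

0.7649

Over the interval, μ = 3.2 × 2 = 6.4 (a 2-hour block = 2 hours).
The fifth arrival falls in the interval iff at least 5 events occur there: P(S_5 ≤ t) = P(N ≥ 5) = 1 − P(N ≤ 4) ≈ 0.7649.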